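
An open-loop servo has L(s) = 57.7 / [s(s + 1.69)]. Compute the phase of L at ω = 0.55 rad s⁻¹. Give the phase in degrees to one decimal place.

-108.0°

∠(j0.55 + 1.69) = arctan(0.55/1.69) = 18.03°
∠(j0.55) = 90.00°
∠L(j0.55) = − (18.03° + 90.00°) = -108.03°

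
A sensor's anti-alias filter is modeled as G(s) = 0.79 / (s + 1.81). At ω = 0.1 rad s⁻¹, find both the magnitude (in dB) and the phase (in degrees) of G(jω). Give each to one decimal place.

|j0.1 + 1.81| = √(0.1² + 1.81²) = 1.813
|G(j0.1)| = 0.79 / 1.813 = 0.4358
20 log₁₀(0.4358) = -7.21 dB
∠(j0.1 + 1.81) = arctan(0.1/1.81) = 3.16°
∠G(j0.1) = −3.16° = -3.16°

|G| = -7.2 dB, ∠G = -3.2°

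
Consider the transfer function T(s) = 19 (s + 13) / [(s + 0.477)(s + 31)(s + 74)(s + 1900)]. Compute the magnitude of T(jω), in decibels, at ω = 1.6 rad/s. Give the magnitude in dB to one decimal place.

|j1.6 + 13| = √(1.6² + 13²) = 13.1
|j1.6 + 0.477| = √(1.6² + 0.477²) = 1.67
|j1.6 + 31| = √(1.6² + 31²) = 31.04
|j1.6 + 74| = √(1.6² + 74²) = 74.02
|j1.6 + 1900| = √(1.6² + 1900²) = 1900
|T(j1.6)| = 19 × 13.1 / (1.67 × 31.04 × 74.02 × 1900) = 3.4145e-05
20 log₁₀(3.4145e-05) = -89.33 dB

-89.3 dB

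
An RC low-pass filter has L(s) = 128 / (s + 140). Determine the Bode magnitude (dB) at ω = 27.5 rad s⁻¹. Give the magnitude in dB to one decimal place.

|j27.5 + 140| = √(27.5² + 140²) = 142.7
|L(j27.5)| = 128 / 142.7 = 0.89714
20 log₁₀(0.89714) = -0.94 dB

-0.9 dB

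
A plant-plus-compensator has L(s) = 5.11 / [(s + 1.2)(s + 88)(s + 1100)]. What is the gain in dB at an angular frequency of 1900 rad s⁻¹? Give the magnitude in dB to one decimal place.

|j1900 + 1.2| = √(1900² + 1.2²) = 1900
|j1900 + 88| = √(1900² + 88²) = 1902
|j1900 + 1100| = √(1900² + 1100²) = 2195
|L(j1900)| = 5.11 / (1900 × 1902 × 2195) = 6.4406e-10
20 log₁₀(6.4406e-10) = -183.82 dB

-183.8 dB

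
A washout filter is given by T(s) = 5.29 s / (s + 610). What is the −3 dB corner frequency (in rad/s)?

610 rad/s

For a single-pole high-pass, the −3 dB point is at the pole: ω = 610 rad/s.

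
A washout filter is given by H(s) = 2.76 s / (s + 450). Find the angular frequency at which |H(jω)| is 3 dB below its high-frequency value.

For a single-pole high-pass, the −3 dB point is at the pole: ω = 450 rad s⁻¹.

450 rad s⁻¹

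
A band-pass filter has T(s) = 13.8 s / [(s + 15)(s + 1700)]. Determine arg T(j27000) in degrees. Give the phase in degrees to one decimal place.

∠(j27000) = 90.00°
∠(j27000 + 15) = arctan(27000/15) = 89.97°
∠(j27000 + 1700) = arctan(27000/1700) = 86.40°
∠T(j27000) = 90.00° − (89.97° + 86.40°) = -86.37°

-86.4 deg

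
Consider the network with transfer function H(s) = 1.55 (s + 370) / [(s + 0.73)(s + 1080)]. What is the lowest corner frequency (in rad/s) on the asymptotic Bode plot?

Break frequencies occur at each pole and zero magnitude: 0.73 rad/s, 370 rad/s, 1080 rad/s.
The lowest is 0.73 rad/s.

0.73 rad/s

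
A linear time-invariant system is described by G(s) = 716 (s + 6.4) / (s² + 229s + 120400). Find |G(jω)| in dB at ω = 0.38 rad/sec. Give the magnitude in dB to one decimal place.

-28.4 dB

|j0.38 + 6.4| = √(0.38² + 6.4²) = 6.411
|(j0.38)² + 229(j0.38) + 120400| = |1.204e+05 + j87.02| = 1.204e+05
|G(j0.38)| = 716 × 6.411 / 1.204e+05 = 0.038127
20 log₁₀(0.038127) = -28.38 dB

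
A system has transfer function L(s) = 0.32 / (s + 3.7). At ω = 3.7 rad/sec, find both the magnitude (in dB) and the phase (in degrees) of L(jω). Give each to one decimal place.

|j3.7 + 3.7| = √(3.7² + 3.7²) = 5.233
|L(j3.7)| = 0.32 / 5.233 = 0.061155
20 log₁₀(0.061155) = -24.27 dB
∠(j3.7 + 3.7) = arctan(3.7/3.7) = 45.00°
∠L(j3.7) = −45.00° = -45.00°

|L| = -24.3 dB, ∠L = -45.0°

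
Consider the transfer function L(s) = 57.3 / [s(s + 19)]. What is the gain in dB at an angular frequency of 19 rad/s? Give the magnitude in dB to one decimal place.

-19.0 dB

|j19 + 19| = √(19² + 19²) = 26.87
|j19| = 19
|L(j19)| = 57.3 / (26.87 × 19) = 0.11224
20 log₁₀(0.11224) = -19.00 dB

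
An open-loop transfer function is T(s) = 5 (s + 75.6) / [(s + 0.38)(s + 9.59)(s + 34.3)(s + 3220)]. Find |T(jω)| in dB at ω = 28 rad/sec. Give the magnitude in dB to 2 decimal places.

|j28 + 75.6| = √(28² + 75.6²) = 80.62
|j28 + 0.38| = √(28² + 0.38²) = 28
|j28 + 9.59| = √(28² + 9.59²) = 29.6
|j28 + 34.3| = √(28² + 34.3²) = 44.28
|j28 + 3220| = √(28² + 3220²) = 3220
|T(j28)| = 5 × 80.62 / (28 × 29.6 × 44.28 × 3220) = 3.4112e-06
20 log₁₀(3.4112e-06) = -109.342 dB

-109.34 dB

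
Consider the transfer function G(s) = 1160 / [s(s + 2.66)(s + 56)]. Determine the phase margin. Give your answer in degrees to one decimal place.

Gain crossover: |G(jω)| = 1 at ω ≈ 4.17 rad/s.
∠G(j4.17) = −90° − arctan(4.17/2.66) − arctan(4.17/56) ≈ -151.75°
PM = 180° + (-151.75°) = 28.25°

28.2°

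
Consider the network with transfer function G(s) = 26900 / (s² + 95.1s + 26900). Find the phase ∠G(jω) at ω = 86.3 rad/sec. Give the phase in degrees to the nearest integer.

∠[(j86.3)² + 95.1(j86.3) + 26900] = ∠[19452 + j8207.1] = 22.88°
∠G(j86.3) = −22.88° = -22.88°

-23°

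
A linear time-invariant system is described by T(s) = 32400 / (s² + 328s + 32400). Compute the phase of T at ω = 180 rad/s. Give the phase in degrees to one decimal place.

-90.0°

∠[(j180)² + 328(j180) + 32400] = ∠[0 + j59040] = 90.00°
∠T(j180) = −90.00° = -90.00°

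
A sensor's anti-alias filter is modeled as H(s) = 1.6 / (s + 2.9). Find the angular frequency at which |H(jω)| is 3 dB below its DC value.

For a single-pole low-pass, the −3 dB point is at the pole: ω = 2.9 rad s⁻¹.

2.9 rad s⁻¹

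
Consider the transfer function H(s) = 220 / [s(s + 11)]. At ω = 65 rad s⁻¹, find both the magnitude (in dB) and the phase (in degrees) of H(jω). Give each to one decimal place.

|j65 + 11| = √(65² + 11²) = 65.92
|j65| = 65
|H(j65)| = 220 / (65.92 × 65) = 0.051341
20 log₁₀(0.051341) = -25.79 dB
∠(j65 + 11) = arctan(65/11) = 80.39°
∠(j65) = 90.00°
∠H(j65) = − (80.39° + 90.00°) = -170.39°

|H| = -25.8 dB, ∠H = -170.4°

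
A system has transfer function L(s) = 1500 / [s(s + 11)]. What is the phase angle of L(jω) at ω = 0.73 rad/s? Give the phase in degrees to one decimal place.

-93.8°

∠(j0.73 + 11) = arctan(0.73/11) = 3.80°
∠(j0.73) = 90.00°
∠L(j0.73) = − (3.80° + 90.00°) = -93.80°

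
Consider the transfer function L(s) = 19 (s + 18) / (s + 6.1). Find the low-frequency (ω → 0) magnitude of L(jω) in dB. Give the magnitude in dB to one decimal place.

35.0 dB

L(0) = 19 × 18 / 6.1 = 56.066
20 log₁₀(56.066) = 34.97 dB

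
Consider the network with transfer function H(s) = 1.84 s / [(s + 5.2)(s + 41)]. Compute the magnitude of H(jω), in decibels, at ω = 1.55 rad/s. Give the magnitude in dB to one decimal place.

|j1.55| = 1.55
|j1.55 + 5.2| = √(1.55² + 5.2²) = 5.426
|j1.55 + 41| = √(1.55² + 41²) = 41.03
|H(j1.55)| = 1.84 × 1.55 / (5.426 × 41.03) = 0.012811
20 log₁₀(0.012811) = -37.85 dB

-37.8 dB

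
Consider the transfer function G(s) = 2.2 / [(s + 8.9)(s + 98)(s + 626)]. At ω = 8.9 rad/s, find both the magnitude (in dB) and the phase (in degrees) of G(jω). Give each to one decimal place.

|j8.9 + 8.9| = √(8.9² + 8.9²) = 12.59
|j8.9 + 98| = √(8.9² + 98²) = 98.4
|j8.9 + 626| = √(8.9² + 626²) = 626.1
|G(j8.9)| = 2.2 / (12.59 × 98.4 × 626.1) = 2.8372e-06
20 log₁₀(2.8372e-06) = -110.94 dB
∠(j8.9 + 8.9) = arctan(8.9/8.9) = 45.00°
∠(j8.9 + 98) = arctan(8.9/98) = 5.19°
∠(j8.9 + 626) = arctan(8.9/626) = 0.81°
∠G(j8.9) = − (45.00° + 5.19° + 0.81°) = -51.00°

|G| = -110.9 dB, ∠G = -51.0 deg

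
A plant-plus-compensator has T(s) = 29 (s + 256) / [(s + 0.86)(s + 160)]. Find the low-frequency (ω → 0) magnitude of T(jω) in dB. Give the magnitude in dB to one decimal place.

34.6 dB

T(0) = 29 × 256 / (0.86 × 160) = 53.953
20 log₁₀(53.953) = 34.64 dB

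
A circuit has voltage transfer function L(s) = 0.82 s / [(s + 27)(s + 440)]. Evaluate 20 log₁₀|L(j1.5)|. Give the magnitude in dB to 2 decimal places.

-79.71 dB

|j1.5| = 1.5
|j1.5 + 27| = √(1.5² + 27²) = 27.04
|j1.5 + 440| = √(1.5² + 440²) = 440
|L(j1.5)| = 0.82 × 1.5 / (27.04 × 440) = 0.00010338
20 log₁₀(0.00010338) = -79.712 dB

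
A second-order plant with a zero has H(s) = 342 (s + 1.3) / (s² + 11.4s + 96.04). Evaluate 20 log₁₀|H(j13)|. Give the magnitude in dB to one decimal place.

|j13 + 1.3| = √(13² + 1.3²) = 13.06
|(j13)² + 11.4(j13) + 96.04| = |-72.96 + j148.2| = 165.2
|H(j13)| = 342 × 13.06 / 165.2 = 27.049
20 log₁₀(27.049) = 28.64 dB

28.6 dB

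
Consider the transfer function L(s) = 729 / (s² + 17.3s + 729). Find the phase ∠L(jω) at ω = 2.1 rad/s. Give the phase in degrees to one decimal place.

∠[(j2.1)² + 17.3(j2.1) + 729] = ∠[724.59 + j36.33] = 2.87°
∠L(j2.1) = −2.87° = -2.87°

-2.9°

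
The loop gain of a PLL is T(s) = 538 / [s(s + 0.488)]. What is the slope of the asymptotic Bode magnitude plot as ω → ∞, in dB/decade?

-40 dB/decade

With 0 zeros and 2 poles, the high-frequency asymptotic slope is 20 × (0 − 2) = -40 dB/decade.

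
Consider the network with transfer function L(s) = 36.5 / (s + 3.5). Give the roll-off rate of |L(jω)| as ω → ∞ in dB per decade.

With 0 zeros and 1 pole, the high-frequency asymptotic slope is 20 × (0 − 1) = -20 dB/decade.

-20 dB/decade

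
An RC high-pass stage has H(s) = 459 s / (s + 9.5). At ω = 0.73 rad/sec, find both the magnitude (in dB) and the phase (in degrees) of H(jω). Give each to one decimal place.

|H| = 30.9 dB, ∠H = 85.6°

|j0.73| = 0.73
|j0.73 + 9.5| = √(0.73² + 9.5²) = 9.528
|H(j0.73)| = 459 × 0.73 / 9.528 = 35.167
20 log₁₀(35.167) = 30.92 dB
∠(j0.73) = 90.00°
∠(j0.73 + 9.5) = arctan(0.73/9.5) = 4.39°
∠H(j0.73) = 90.00° − 4.39° = 85.61°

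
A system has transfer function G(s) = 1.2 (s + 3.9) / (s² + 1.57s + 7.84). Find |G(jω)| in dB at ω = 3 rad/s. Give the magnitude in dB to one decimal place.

1.7 dB

|j3 + 3.9| = √(3² + 3.9²) = 4.92
|(j3)² + 1.57(j3) + 7.84| = |-1.16 + j4.71| = 4.851
|G(j3)| = 1.2 × 4.92 / 4.851 = 1.2172
20 log₁₀(1.2172) = 1.71 dB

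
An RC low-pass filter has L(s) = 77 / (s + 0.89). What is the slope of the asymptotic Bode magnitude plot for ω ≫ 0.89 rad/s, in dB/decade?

-20 dB/decade

With 0 zeros and 1 pole, the high-frequency asymptotic slope is 20 × (0 − 1) = -20 dB/decade.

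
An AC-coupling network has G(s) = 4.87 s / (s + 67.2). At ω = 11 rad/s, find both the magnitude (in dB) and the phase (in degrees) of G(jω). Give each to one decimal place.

|G| = -2.1 dB, ∠G = 80.7°

|j11| = 11
|j11 + 67.2| = √(11² + 67.2²) = 68.09
|G(j11)| = 4.87 × 11 / 68.09 = 0.7867
20 log₁₀(0.7867) = -2.08 dB
∠(j11) = 90.00°
∠(j11 + 67.2) = arctan(11/67.2) = 9.30°
∠G(j11) = 90.00° − 9.30° = 80.70°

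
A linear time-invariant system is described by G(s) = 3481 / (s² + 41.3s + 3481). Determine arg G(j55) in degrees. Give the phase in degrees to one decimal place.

-78.6 deg

∠[(j55)² + 41.3(j55) + 3481] = ∠[456 + j2271.5] = 78.65°
∠G(j55) = −78.65° = -78.65°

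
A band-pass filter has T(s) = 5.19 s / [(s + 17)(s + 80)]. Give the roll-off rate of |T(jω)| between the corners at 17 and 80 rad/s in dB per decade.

In this band the factors already past their corner are: 1 differentiator zero, pole at 17; net slope = 0 dB/decade.

0 dB/decade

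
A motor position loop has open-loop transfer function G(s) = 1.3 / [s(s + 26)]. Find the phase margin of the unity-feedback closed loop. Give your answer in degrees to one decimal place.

Gain crossover: |G(jω)| = 1 at ω ≈ 0.05 rad s⁻¹.
∠G(j0.05) = −90° − arctan(0.05/26) ≈ -90.11°
PM = 180° + (-90.11°) = 89.89°

89.9°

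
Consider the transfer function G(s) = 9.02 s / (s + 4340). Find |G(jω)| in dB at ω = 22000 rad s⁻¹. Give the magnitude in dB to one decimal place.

|j22000| = 2.2e+04
|j22000 + 4340| = √(22000² + 4340²) = 2.242e+04
|G(j22000)| = 9.02 × 2.2e+04 / 2.242e+04 = 8.8494
20 log₁₀(8.8494) = 18.94 dB

18.9 dB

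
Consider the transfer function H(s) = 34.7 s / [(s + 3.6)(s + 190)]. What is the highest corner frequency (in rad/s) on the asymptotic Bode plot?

190 rad/s

Break frequencies occur at each pole and zero magnitude: 3.6 rad/s, 190 rad/s.
The highest is 190 rad/s.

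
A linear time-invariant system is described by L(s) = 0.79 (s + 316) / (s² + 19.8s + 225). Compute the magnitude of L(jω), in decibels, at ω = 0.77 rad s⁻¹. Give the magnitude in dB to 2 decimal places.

0.91 dB

|j0.77 + 316| = √(0.77² + 316²) = 316
|(j0.77)² + 19.8(j0.77) + 225| = |224.41 + j15.246| = 224.9
|L(j0.77)| = 0.79 × 316 / 224.9 = 1.1099
20 log₁₀(1.1099) = 0.906 dB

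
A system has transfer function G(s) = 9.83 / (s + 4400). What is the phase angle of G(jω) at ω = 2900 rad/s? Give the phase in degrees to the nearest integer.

-33°

∠(j2900 + 4400) = arctan(2900/4400) = 33.39°
∠G(j2900) = −33.39° = -33.39°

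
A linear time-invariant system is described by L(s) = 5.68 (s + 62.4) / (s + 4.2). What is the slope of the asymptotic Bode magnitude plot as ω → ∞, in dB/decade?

0 dB/decade

With 1 zero and 1 pole, the high-frequency asymptotic slope is 20 × (1 − 1) = 0 dB/decade.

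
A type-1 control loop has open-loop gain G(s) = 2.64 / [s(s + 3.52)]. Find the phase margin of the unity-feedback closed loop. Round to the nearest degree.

Gain crossover: |G(jω)| = 1 at ω ≈ 0.734 rad/sec.
∠G(j0.734) = −90° − arctan(0.734/3.52) ≈ -101.78°
PM = 180° + (-101.78°) = 78.22°

78 deg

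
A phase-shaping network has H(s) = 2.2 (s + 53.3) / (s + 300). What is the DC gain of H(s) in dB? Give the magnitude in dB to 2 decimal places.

-8.16 dB

H(0) = 2.2 × 53.3 / 300 = 0.39087
20 log₁₀(0.39087) = -8.159 dB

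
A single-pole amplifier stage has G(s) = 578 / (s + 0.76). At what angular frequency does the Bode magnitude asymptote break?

The single real pole at s = −0.76 gives a corner at ω = 0.76 rad/s.

0.76 rad/s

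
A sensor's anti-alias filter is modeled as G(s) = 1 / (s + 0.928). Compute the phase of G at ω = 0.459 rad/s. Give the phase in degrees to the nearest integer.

∠(j0.459 + 0.928) = arctan(0.459/0.928) = 26.32°
∠G(j0.459) = −26.32° = -26.32°

-26°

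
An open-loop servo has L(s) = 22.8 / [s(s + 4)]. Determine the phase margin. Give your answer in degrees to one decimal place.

Gain crossover: |L(jω)| = 1 at ω ≈ 4.02 rad/s.
∠L(j4.02) = −90° − arctan(4.02/4) ≈ -135.14°
PM = 180° + (-135.14°) = 44.86°

44.9 deg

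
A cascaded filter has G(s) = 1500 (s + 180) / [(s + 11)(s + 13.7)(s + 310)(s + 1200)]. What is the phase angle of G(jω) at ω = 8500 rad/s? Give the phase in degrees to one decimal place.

-260.9°

∠(j8500 + 180) = arctan(8500/180) = 88.79°
∠(j8500 + 11) = arctan(8500/11) = 89.93°
∠(j8500 + 13.7) = arctan(8500/13.7) = 89.91°
∠(j8500 + 310) = arctan(8500/310) = 87.91°
∠(j8500 + 1200) = arctan(8500/1200) = 81.96°
∠G(j8500) = 88.79° − (89.93° + 89.91° + 87.91° + 81.96°) = -260.92°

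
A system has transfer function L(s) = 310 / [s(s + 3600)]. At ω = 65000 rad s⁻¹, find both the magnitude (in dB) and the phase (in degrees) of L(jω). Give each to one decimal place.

|L| = -142.7 dB, ∠L = -176.8°

|j65000 + 3600| = √(65000² + 3600²) = 6.51e+04
|j65000| = 6.5e+04
|L(j65000)| = 310 / (6.51e+04 × 6.5e+04) = 7.3261e-08
20 log₁₀(7.3261e-08) = -142.70 dB
∠(j65000 + 3600) = arctan(65000/3600) = 86.83°
∠(j65000) = 90.00°
∠L(j65000) = − (86.83° + 90.00°) = -176.83°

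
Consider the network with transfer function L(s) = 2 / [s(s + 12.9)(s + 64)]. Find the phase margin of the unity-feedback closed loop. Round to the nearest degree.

Gain crossover: |L(jω)| = 1 at ω ≈ 0.00242 rad/s.
∠L(j0.00242) = −90° − arctan(0.00242/12.9) − arctan(0.00242/64) ≈ -90.01°
PM = 180° + (-90.01°) = 89.99°

90°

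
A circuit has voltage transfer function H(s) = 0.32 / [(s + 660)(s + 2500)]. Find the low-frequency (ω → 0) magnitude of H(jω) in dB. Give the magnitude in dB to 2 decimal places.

H(0) = 0.32 / (660 × 2500) = 1.9394e-07
20 log₁₀(1.9394e-07) = -134.247 dB

-134.25 dB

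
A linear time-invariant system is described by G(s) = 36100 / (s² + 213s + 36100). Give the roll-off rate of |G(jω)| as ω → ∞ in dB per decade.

-40 dB/decade

With 0 zeros and 2 poles, the high-frequency asymptotic slope is 20 × (0 − 2) = -40 dB/decade.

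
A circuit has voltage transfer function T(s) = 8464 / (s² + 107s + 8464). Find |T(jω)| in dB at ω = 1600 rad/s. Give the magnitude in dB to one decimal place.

-49.6 dB

|(j1600)² + 107(j1600) + 8464| = |-2.5515e+06 + j1.712e+05| = 2.557e+06
|T(j1600)| = 8464 / 2.557e+06 = 0.0033098
20 log₁₀(0.0033098) = -49.60 dB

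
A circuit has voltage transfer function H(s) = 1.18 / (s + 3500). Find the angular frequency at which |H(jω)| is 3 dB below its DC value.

3500 rad/sec

For a single-pole low-pass, the −3 dB point is at the pole: ω = 3500 rad/sec.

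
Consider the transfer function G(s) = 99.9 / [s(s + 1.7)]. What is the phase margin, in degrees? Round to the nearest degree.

Gain crossover: |G(jω)| = 1 at ω ≈ 9.92 rad/sec.
∠G(j9.92) = −90° − arctan(9.92/1.7) ≈ -170.28°
PM = 180° + (-170.28°) = 9.72°

10°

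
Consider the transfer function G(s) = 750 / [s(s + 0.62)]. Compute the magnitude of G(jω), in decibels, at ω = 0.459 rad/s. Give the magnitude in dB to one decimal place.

66.5 dB

|j0.459 + 0.62| = √(0.459² + 0.62²) = 0.7714
|j0.459| = 0.459
|G(j0.459)| = 750 / (0.7714 × 0.459) = 2118.2
20 log₁₀(2118.2) = 66.52 dB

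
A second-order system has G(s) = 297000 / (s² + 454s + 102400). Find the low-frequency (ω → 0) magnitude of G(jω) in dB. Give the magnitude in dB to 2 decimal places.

9.25 dB

G(0) = 297000 / 102400 = 2.9004
20 log₁₀(2.9004) = 9.249 dB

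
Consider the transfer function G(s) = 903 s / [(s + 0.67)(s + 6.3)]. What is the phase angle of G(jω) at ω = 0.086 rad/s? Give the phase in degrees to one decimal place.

81.9°

∠(j0.086) = 90.00°
∠(j0.086 + 0.67) = arctan(0.086/0.67) = 7.31°
∠(j0.086 + 6.3) = arctan(0.086/6.3) = 0.78°
∠G(j0.086) = 90.00° − (7.31° + 0.78°) = 81.90°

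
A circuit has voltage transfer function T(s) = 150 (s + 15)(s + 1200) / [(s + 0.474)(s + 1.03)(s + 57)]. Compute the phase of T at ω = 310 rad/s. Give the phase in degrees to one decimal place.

-157.6°

∠(j310 + 15) = arctan(310/15) = 87.23°
∠(j310 + 1200) = arctan(310/1200) = 14.48°
∠(j310 + 0.474) = arctan(310/0.474) = 89.91°
∠(j310 + 1.03) = arctan(310/1.03) = 89.81°
∠(j310 + 57) = arctan(310/57) = 79.58°
∠T(j310) = 87.23° + 14.48° − (89.91° + 89.81° + 79.58°) = -157.59°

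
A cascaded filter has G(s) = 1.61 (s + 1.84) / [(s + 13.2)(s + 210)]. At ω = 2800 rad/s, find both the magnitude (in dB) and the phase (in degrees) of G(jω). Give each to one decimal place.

|G| = -64.8 dB, ∠G = -85.5°

|j2800 + 1.84| = √(2800² + 1.84²) = 2800
|j2800 + 13.2| = √(2800² + 13.2²) = 2800
|j2800 + 210| = √(2800² + 210²) = 2808
|G(j2800)| = 1.61 × 2800 / (2800 × 2808) = 0.00057338
20 log₁₀(0.00057338) = -64.83 dB
∠(j2800 + 1.84) = arctan(2800/1.84) = 89.96°
∠(j2800 + 13.2) = arctan(2800/13.2) = 89.73°
∠(j2800 + 210) = arctan(2800/210) = 85.71°
∠G(j2800) = 89.96° − (89.73° + 85.71°) = -85.48°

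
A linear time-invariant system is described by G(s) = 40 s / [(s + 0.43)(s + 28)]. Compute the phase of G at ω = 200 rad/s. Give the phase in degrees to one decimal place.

-81.9°

∠(j200) = 90.00°
∠(j200 + 0.43) = arctan(200/0.43) = 89.88°
∠(j200 + 28) = arctan(200/28) = 82.03°
∠G(j200) = 90.00° − (89.88° + 82.03°) = -81.91°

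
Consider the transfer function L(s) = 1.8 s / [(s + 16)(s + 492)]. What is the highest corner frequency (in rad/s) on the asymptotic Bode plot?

492 rad/s

Break frequencies occur at each pole and zero magnitude: 16 rad/s, 492 rad/s.
The highest is 492 rad/s.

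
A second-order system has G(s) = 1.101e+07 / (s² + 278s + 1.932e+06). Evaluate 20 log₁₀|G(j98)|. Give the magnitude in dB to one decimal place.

|(j98)² + 278(j98) + 1.932e+06| = |1.9224e+06 + j27244| = 1.923e+06
|G(j98)| = 1.101e+07 / 1.923e+06 = 5.7267
20 log₁₀(5.7267) = 15.16 dB

15.2 dB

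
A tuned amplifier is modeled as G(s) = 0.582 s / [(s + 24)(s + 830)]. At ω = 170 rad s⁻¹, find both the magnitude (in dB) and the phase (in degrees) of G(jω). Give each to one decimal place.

|G| = -63.3 dB, ∠G = -3.5°

|j170| = 170
|j170 + 24| = √(170² + 24²) = 171.7
|j170 + 830| = √(170² + 830²) = 847.2
|G(j170)| = 0.582 × 170 / (171.7 × 847.2) = 0.0006802
20 log₁₀(0.0006802) = -63.35 dB
∠(j170) = 90.00°
∠(j170 + 24) = arctan(170/24) = 81.96°
∠(j170 + 830) = arctan(170/830) = 11.58°
∠G(j170) = 90.00° − (81.96° + 11.58°) = -3.54°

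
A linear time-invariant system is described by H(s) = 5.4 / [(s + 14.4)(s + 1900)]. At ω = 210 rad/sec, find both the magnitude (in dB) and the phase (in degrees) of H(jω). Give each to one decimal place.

|H| = -97.4 dB, ∠H = -92.4°

|j210 + 14.4| = √(210² + 14.4²) = 210.5
|j210 + 1900| = √(210² + 1900²) = 1912
|H(j210)| = 5.4 / (210.5 × 1912) = 1.342e-05
20 log₁₀(1.342e-05) = -97.44 dB
∠(j210 + 14.4) = arctan(210/14.4) = 86.08°
∠(j210 + 1900) = arctan(210/1900) = 6.31°
∠H(j210) = − (86.08° + 6.31°) = -92.38°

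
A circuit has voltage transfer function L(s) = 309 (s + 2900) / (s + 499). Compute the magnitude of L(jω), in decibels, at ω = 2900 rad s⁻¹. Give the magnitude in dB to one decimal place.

52.7 dB

|j2900 + 2900| = √(2900² + 2900²) = 4101
|j2900 + 499| = √(2900² + 499²) = 2943
|L(j2900)| = 309 × 4101 / 2943 = 430.66
20 log₁₀(430.66) = 52.68 dB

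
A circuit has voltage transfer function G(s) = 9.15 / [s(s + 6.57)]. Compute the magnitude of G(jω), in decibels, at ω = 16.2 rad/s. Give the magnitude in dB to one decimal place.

-29.8 dB

|j16.2 + 6.57| = √(16.2² + 6.57²) = 17.48
|j16.2| = 16.2
|G(j16.2)| = 9.15 / (17.48 × 16.2) = 0.032309
20 log₁₀(0.032309) = -29.81 dB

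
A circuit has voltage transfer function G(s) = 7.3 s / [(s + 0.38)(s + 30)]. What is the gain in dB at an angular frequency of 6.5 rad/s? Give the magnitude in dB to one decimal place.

-12.5 dB

|j6.5| = 6.5
|j6.5 + 0.38| = √(6.5² + 0.38²) = 6.511
|j6.5 + 30| = √(6.5² + 30²) = 30.7
|G(j6.5)| = 7.3 × 6.5 / (6.511 × 30.7) = 0.23741
20 log₁₀(0.23741) = -12.49 dB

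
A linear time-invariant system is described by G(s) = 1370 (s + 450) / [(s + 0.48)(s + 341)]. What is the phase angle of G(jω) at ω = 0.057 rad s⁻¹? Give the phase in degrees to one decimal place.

-6.8°

∠(j0.057 + 450) = arctan(0.057/450) = 0.01°
∠(j0.057 + 0.48) = arctan(0.057/0.48) = 6.77°
∠(j0.057 + 341) = arctan(0.057/341) = 0.01°
∠G(j0.057) = 0.01° − (6.77° + 0.01°) = -6.77°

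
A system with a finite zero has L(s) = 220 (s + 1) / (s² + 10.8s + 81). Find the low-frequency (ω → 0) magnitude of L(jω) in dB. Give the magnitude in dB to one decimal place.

8.7 dB

L(0) = 220 × 1 / 81 = 2.716
20 log₁₀(2.716) = 8.68 dB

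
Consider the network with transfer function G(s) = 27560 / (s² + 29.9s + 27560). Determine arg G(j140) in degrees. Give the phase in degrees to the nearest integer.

-28°

∠[(j140)² + 29.9(j140) + 27560] = ∠[7960 + j4186] = 27.74°
∠G(j140) = −27.74° = -27.74°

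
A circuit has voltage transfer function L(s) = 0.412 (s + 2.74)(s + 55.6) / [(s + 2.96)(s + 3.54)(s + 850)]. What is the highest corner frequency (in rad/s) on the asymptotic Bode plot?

850 rad/s

Break frequencies occur at each pole and zero magnitude: 2.74 rad/s, 2.96 rad/s, 3.54 rad/s, 55.6 rad/s, 850 rad/s.
The highest is 850 rad/s.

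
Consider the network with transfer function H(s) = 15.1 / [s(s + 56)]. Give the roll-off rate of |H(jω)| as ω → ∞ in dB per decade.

With 0 zeros and 2 poles, the high-frequency asymptotic slope is 20 × (0 − 2) = -40 dB/decade.

-40 dB/decade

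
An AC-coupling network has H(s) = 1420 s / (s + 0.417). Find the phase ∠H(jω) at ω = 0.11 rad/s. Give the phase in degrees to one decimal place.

∠(j0.11) = 90.00°
∠(j0.11 + 0.417) = arctan(0.11/0.417) = 14.78°
∠H(j0.11) = 90.00° − 14.78° = 75.22°

75.2 deg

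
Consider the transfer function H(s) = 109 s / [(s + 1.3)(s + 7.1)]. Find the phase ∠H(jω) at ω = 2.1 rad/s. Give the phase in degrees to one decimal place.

∠(j2.1) = 90.00°
∠(j2.1 + 1.3) = arctan(2.1/1.3) = 58.24°
∠(j2.1 + 7.1) = arctan(2.1/7.1) = 16.48°
∠H(j2.1) = 90.00° − (58.24° + 16.48°) = 15.28°

15.3 deg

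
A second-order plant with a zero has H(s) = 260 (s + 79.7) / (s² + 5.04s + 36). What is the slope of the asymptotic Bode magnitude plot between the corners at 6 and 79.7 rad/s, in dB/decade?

In this band the factors already past their corner are: complex pole pair at ωₙ ≈ 6; net slope = -40 dB/decade.

-40 dB/decade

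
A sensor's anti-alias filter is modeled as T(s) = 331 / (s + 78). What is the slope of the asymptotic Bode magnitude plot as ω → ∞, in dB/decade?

-20 dB/decade

With 0 zeros and 1 pole, the high-frequency asymptotic slope is 20 × (0 − 1) = -20 dB/decade.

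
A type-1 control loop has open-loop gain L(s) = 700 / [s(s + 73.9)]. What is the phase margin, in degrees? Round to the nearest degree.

83°

Gain crossover: |L(jω)| = 1 at ω ≈ 9.4 rad/s.
∠L(j9.4) = −90° − arctan(9.4/73.9) ≈ -97.25°
PM = 180° + (-97.25°) = 82.75°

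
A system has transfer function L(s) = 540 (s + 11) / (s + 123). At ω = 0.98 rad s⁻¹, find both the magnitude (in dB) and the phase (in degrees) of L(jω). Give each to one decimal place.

|L| = 33.7 dB, ∠L = 4.6°

|j0.98 + 11| = √(0.98² + 11²) = 11.04
|j0.98 + 123| = √(0.98² + 123²) = 123
|L(j0.98)| = 540 × 11.04 / 123 = 48.482
20 log₁₀(48.482) = 33.71 dB
∠(j0.98 + 11) = arctan(0.98/11) = 5.09°
∠(j0.98 + 123) = arctan(0.98/123) = 0.46°
∠L(j0.98) = 5.09° − 0.46° = 4.63°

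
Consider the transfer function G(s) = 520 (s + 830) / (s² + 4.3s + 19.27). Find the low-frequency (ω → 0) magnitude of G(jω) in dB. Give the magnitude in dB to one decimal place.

G(0) = 520 × 830 / 19.27 = 22398
20 log₁₀(22398) = 87.00 dB

87.0 dB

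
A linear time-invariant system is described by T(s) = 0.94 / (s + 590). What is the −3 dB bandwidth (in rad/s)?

For a single-pole low-pass, the −3 dB point is at the pole: ω = 590 rad/s.

590 rad/s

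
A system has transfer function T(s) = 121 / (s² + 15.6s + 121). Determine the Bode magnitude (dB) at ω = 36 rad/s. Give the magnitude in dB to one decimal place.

|(j36)² + 15.6(j36) + 121| = |-1175 + j561.6| = 1302
|T(j36)| = 121 / 1302 = 0.092912
20 log₁₀(0.092912) = -20.64 dB

-20.6 dB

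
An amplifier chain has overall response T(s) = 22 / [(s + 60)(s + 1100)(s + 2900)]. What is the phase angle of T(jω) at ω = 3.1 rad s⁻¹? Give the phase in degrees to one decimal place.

∠(j3.1 + 60) = arctan(3.1/60) = 2.96°
∠(j3.1 + 1100) = arctan(3.1/1100) = 0.16°
∠(j3.1 + 2900) = arctan(3.1/2900) = 0.06°
∠T(j3.1) = − (2.96° + 0.16° + 0.06°) = -3.18°

-3.2°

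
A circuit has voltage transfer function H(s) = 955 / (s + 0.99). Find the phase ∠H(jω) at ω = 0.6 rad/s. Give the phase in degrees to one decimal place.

∠(j0.6 + 0.99) = arctan(0.6/0.99) = 31.22°
∠H(j0.6) = −31.22° = -31.22°

-31.2°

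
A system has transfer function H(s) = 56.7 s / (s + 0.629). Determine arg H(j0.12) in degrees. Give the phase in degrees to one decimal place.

79.2 deg

∠(j0.12) = 90.00°
∠(j0.12 + 0.629) = arctan(0.12/0.629) = 10.80°
∠H(j0.12) = 90.00° − 10.80° = 79.20°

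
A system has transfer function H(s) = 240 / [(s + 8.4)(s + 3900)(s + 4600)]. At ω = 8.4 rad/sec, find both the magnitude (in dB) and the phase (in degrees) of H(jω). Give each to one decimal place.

|H| = -119.0 dB, ∠H = -45.2°

|j8.4 + 8.4| = √(8.4² + 8.4²) = 11.88
|j8.4 + 3900| = √(8.4² + 3900²) = 3900
|j8.4 + 4600| = √(8.4² + 4600²) = 4600
|H(j8.4)| = 240 / (11.88 × 3900 × 4600) = 1.1261e-06
20 log₁₀(1.1261e-06) = -118.97 dB
∠(j8.4 + 8.4) = arctan(8.4/8.4) = 45.00°
∠(j8.4 + 3900) = arctan(8.4/3900) = 0.12°
∠(j8.4 + 4600) = arctan(8.4/4600) = 0.10°
∠H(j8.4) = − (45.00° + 0.12° + 0.10°) = -45.23°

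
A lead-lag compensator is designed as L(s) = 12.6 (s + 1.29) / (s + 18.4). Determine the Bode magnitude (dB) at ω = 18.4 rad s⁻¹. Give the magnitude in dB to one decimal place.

|j18.4 + 1.29| = √(18.4² + 1.29²) = 18.45
|j18.4 + 18.4| = √(18.4² + 18.4²) = 26.02
|L(j18.4)| = 12.6 × 18.45 / 26.02 = 8.9314
20 log₁₀(8.9314) = 19.02 dB

19.0 dB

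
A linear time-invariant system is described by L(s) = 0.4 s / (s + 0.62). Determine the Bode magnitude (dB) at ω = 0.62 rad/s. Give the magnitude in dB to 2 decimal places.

|j0.62| = 0.62
|j0.62 + 0.62| = √(0.62² + 0.62²) = 0.8768
|L(j0.62)| = 0.4 × 0.62 / 0.8768 = 0.28284
20 log₁₀(0.28284) = -10.969 dB

-10.97 dB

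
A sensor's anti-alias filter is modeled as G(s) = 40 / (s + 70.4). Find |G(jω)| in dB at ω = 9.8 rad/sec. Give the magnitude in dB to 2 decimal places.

-4.99 dB

|j9.8 + 70.4| = √(9.8² + 70.4²) = 71.08
|G(j9.8)| = 40 / 71.08 = 0.56276
20 log₁₀(0.56276) = -4.994 dB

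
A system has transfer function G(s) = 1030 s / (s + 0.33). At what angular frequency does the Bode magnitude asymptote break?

The single real pole at s = −0.33 gives a corner at ω = 0.33 rad/s.

0.33 rad/s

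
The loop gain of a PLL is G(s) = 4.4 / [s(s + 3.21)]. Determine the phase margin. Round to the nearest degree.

68 deg

Gain crossover: |G(jω)| = 1 at ω ≈ 1.27 rad/s.
∠G(j1.27) = −90° − arctan(1.27/3.21) ≈ -111.65°
PM = 180° + (-111.65°) = 68.35°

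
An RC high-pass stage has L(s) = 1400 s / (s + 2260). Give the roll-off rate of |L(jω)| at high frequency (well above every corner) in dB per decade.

0 dB/decade

With 1 zero and 1 pole, the high-frequency asymptotic slope is 20 × (1 − 1) = 0 dB/decade.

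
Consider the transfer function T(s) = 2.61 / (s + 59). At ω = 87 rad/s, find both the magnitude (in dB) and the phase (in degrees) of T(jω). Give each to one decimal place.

|T| = -32.1 dB, ∠T = -55.9°

|j87 + 59| = √(87² + 59²) = 105.1
|T(j87)| = 2.61 / 105.1 = 0.024829
20 log₁₀(0.024829) = -32.10 dB
∠(j87 + 59) = arctan(87/59) = 55.86°
∠T(j87) = −55.86° = -55.86°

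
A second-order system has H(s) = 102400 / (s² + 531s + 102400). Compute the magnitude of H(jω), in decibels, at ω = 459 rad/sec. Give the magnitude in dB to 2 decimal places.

-8.31 dB

|(j459)² + 531(j459) + 102400| = |-1.0828e+05 + j2.4373e+05| = 2.667e+05
|H(j459)| = 102400 / 2.667e+05 = 0.38395
20 log₁₀(0.38395) = -8.314 dB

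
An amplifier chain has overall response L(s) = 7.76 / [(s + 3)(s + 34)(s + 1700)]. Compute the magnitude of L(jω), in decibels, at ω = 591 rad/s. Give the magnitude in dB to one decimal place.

|j591 + 3| = √(591² + 3²) = 591
|j591 + 34| = √(591² + 34²) = 592
|j591 + 1700| = √(591² + 1700²) = 1800
|L(j591)| = 7.76 / (591 × 592 × 1800) = 1.2324e-08
20 log₁₀(1.2324e-08) = -158.19 dB

-158.2 dB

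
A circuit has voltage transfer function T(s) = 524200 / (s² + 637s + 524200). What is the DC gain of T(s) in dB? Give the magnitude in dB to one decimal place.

0.0 dB

T(0) = 524200 / 524200 = 1
20 log₁₀(1) = 0.00 dB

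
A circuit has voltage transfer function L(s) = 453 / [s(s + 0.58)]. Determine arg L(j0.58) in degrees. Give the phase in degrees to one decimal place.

∠(j0.58 + 0.58) = arctan(0.58/0.58) = 45.00°
∠(j0.58) = 90.00°
∠L(j0.58) = − (45.00° + 90.00°) = -135.00°

-135.0°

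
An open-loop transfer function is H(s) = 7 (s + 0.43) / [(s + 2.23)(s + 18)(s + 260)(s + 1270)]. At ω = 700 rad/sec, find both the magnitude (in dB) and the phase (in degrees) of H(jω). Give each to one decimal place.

|j700 + 0.43| = √(700² + 0.43²) = 700
|j700 + 2.23| = √(700² + 2.23²) = 700
|j700 + 18| = √(700² + 18²) = 700.2
|j700 + 260| = √(700² + 260²) = 746.7
|j700 + 1270| = √(700² + 1270²) = 1450
|H(j700)| = 7 × 700 / (700 × 700.2 × 746.7 × 1450) = 9.2317e-09
20 log₁₀(9.2317e-09) = -160.69 dB
∠(j700 + 0.43) = arctan(700/0.43) = 89.96°
∠(j700 + 2.23) = arctan(700/2.23) = 89.82°
∠(j700 + 18) = arctan(700/18) = 88.53°
∠(j700 + 260) = arctan(700/260) = 69.62°
∠(j700 + 1270) = arctan(700/1270) = 28.86°
∠H(j700) = 89.96° − (89.82° + 88.53° + 69.62° + 28.86°) = -186.87°

|H| = -160.7 dB, ∠H = -186.9°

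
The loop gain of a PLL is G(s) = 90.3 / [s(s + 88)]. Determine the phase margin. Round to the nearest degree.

89°

Gain crossover: |G(jω)| = 1 at ω ≈ 1.03 rad/s.
∠G(j1.03) = −90° − arctan(1.03/88) ≈ -90.67°
PM = 180° + (-90.67°) = 89.33°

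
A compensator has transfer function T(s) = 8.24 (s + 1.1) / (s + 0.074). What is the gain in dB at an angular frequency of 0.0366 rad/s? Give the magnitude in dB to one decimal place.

|j0.0366 + 1.1| = √(0.0366² + 1.1²) = 1.101
|j0.0366 + 0.074| = √(0.0366² + 0.074²) = 0.08256
|T(j0.0366)| = 8.24 × 1.101 / 0.08256 = 109.85
20 log₁₀(109.85) = 40.82 dB

40.8 dB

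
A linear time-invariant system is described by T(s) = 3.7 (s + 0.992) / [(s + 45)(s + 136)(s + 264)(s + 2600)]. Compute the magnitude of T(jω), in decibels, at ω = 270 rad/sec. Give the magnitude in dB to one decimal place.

|j270 + 0.992| = √(270² + 0.992²) = 270
|j270 + 45| = √(270² + 45²) = 273.7
|j270 + 136| = √(270² + 136²) = 302.3
|j270 + 264| = √(270² + 264²) = 377.6
|j270 + 2600| = √(270² + 2600²) = 2614
|T(j270)| = 3.7 × 270 / (273.7 × 302.3 × 377.6 × 2614) = 1.223e-08
20 log₁₀(1.223e-08) = -158.25 dB

-158.3 dB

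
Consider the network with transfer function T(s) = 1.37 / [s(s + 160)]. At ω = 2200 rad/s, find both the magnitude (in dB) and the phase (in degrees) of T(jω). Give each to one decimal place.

|T| = -131.0 dB, ∠T = -175.8°

|j2200 + 160| = √(2200² + 160²) = 2206
|j2200| = 2200
|T(j2200)| = 1.37 / (2206 × 2200) = 2.8231e-07
20 log₁₀(2.8231e-07) = -130.99 dB
∠(j2200 + 160) = arctan(2200/160) = 85.84°
∠(j2200) = 90.00°
∠T(j2200) = − (85.84° + 90.00°) = -175.84°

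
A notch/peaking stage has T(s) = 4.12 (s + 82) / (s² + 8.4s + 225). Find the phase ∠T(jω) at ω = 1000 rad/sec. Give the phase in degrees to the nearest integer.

-94°

∠(j1000 + 82) = arctan(1000/82) = 85.31°
∠[(j1000)² + 8.4(j1000) + 225] = ∠[-9.9978e+05 + j8400] = 179.52°
∠T(j1000) = 85.31° − 179.52° = -94.21°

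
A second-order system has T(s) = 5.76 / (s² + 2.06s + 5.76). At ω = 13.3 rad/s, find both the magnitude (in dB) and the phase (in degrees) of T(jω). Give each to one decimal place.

|(j13.3)² + 2.06(j13.3) + 5.76| = |-171.13 + j27.398| = 173.3
|T(j13.3)| = 5.76 / 173.3 = 0.033235
20 log₁₀(0.033235) = -29.57 dB
∠[(j13.3)² + 2.06(j13.3) + 5.76] = ∠[-171.13 + j27.398] = 170.90°
∠T(j13.3) = −170.90° = -170.90°

|T| = -29.6 dB, ∠T = -170.9°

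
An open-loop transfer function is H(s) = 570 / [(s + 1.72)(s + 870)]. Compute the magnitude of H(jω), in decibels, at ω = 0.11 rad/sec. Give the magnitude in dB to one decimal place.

-8.4 dB

|j0.11 + 1.72| = √(0.11² + 1.72²) = 1.724
|j0.11 + 870| = √(0.11² + 870²) = 870
|H(j0.11)| = 570 / (1.724 × 870) = 0.38014
20 log₁₀(0.38014) = -8.40 dB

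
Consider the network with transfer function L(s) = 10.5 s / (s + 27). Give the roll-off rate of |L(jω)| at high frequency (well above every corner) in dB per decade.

0 dB/decade

With 1 zero and 1 pole, the high-frequency asymptotic slope is 20 × (1 − 1) = 0 dB/decade.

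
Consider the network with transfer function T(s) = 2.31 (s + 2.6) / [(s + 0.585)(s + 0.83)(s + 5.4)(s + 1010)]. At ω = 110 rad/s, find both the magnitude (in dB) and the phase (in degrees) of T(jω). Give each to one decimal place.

|j110 + 2.6| = √(110² + 2.6²) = 110
|j110 + 0.585| = √(110² + 0.585²) = 110
|j110 + 0.83| = √(110² + 0.83²) = 110
|j110 + 5.4| = √(110² + 5.4²) = 110.1
|j110 + 1010| = √(110² + 1010²) = 1016
|T(j110)| = 2.31 × 110 / (110 × 110 × 110.1 × 1016) = 1.8773e-07
20 log₁₀(1.8773e-07) = -134.53 dB
∠(j110 + 2.6) = arctan(110/2.6) = 88.65°
∠(j110 + 0.585) = arctan(110/0.585) = 89.70°
∠(j110 + 0.83) = arctan(110/0.83) = 89.57°
∠(j110 + 5.4) = arctan(110/5.4) = 87.19°
∠(j110 + 1010) = arctan(110/1010) = 6.22°
∠T(j110) = 88.65° − (89.70° + 89.57° + 87.19° + 6.22°) = -184.02°

|T| = -134.5 dB, ∠T = -184.0°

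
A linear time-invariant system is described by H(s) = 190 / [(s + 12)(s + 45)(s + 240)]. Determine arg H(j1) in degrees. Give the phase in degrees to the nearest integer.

-6°

∠(j1 + 12) = arctan(1/12) = 4.76°
∠(j1 + 45) = arctan(1/45) = 1.27°
∠(j1 + 240) = arctan(1/240) = 0.24°
∠H(j1) = − (4.76° + 1.27° + 0.24°) = -6.28°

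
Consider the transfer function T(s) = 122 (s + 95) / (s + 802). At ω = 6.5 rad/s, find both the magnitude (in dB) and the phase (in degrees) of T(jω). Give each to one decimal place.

|j6.5 + 95| = √(6.5² + 95²) = 95.22
|j6.5 + 802| = √(6.5² + 802²) = 802
|T(j6.5)| = 122 × 95.22 / 802 = 14.485
20 log₁₀(14.485) = 23.22 dB
∠(j6.5 + 95) = arctan(6.5/95) = 3.91°
∠(j6.5 + 802) = arctan(6.5/802) = 0.46°
∠T(j6.5) = 3.91° − 0.46° = 3.45°

|T| = 23.2 dB, ∠T = 3.4°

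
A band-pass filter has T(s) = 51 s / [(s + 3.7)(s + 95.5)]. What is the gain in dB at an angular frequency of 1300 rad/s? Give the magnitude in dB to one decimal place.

|j1300| = 1300
|j1300 + 3.7| = √(1300² + 3.7²) = 1300
|j1300 + 95.5| = √(1300² + 95.5²) = 1304
|T(j1300)| = 51 × 1300 / (1300 × 1304) = 0.039125
20 log₁₀(0.039125) = -28.15 dB

-28.2 dB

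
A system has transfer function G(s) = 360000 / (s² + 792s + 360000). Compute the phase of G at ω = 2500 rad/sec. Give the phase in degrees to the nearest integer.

∠[(j2500)² + 792(j2500) + 360000] = ∠[-5.89e+06 + j1.98e+06] = 161.42°
∠G(j2500) = −161.42° = -161.42°

-161°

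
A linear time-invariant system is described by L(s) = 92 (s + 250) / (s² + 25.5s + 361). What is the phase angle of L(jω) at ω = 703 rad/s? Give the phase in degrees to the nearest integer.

∠(j703 + 250) = arctan(703/250) = 70.42°
∠[(j703)² + 25.5(j703) + 361] = ∠[-4.9385e+05 + j17926] = 177.92°
∠L(j703) = 70.42° − 177.92° = -107.50°

-107°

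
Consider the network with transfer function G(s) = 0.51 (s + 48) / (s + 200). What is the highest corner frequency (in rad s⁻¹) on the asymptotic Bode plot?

Break frequencies occur at each pole and zero magnitude: 48 rad s⁻¹, 200 rad s⁻¹.
The highest is 200 rad s⁻¹.

200 rad s⁻¹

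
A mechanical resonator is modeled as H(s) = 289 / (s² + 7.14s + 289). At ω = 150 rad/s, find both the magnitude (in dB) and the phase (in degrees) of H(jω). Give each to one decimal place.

|H| = -37.7 dB, ∠H = -177.2°

|(j150)² + 7.14(j150) + 289| = |-22211 + j1071| = 2.224e+04
|H(j150)| = 289 / 2.224e+04 = 0.012996
20 log₁₀(0.012996) = -37.72 dB
∠[(j150)² + 7.14(j150) + 289] = ∠[-22211 + j1071] = 177.24°
∠H(j150) = −177.24° = -177.24°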